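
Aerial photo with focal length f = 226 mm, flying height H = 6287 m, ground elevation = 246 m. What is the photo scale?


scale = f / (H - h) = 226 mm / 6041 m = 226 / 6041000 = 1:26730

1:26730


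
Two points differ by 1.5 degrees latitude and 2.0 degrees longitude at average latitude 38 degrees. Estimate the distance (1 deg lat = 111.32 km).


dlat_km = 1.5 * 111.32 = 166.98
dlon_km = 2.0 * 111.32 * cos(38) ≈ 175.443
dist = sqrt(166.98^2 + 175.443^2) ≈ 242.2 km

242.2 km


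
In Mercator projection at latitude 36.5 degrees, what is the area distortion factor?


area_distortion = 1/cos^2(36.5) = 1.548

1.548


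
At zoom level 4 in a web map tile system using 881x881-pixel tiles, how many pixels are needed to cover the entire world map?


tiles per axis = 2^4 = 16
total tiles = 16^2 = 256
pixels per axis = 16 * 881 = 14096
total pixels = 14096^2 = 198697216

198697216 pixels


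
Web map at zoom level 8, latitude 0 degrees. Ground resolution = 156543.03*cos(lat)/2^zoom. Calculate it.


res = 156543.03 * cos(0) / 2^8 = 156543.03 * 1.0 / 256 = 611.5 m/pixel

611.5 m/pixel


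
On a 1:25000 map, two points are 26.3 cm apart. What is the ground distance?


ground = 26.3 cm * 25000 / 100 = 6575.0 m = 6.575 km

6.575 km


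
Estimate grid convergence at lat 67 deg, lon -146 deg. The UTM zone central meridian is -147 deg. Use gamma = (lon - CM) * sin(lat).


gamma = (-146 - -147) * sin(67) = 1 * 0.920505 = 0.921 degrees

0.921 degrees


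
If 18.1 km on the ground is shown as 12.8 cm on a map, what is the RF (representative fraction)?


ground = 18.1 km = 1810000 cm; RF denominator = ground / map = 1810000 / 12.8 ≈ 141406; RF = 1:141406

1:141406


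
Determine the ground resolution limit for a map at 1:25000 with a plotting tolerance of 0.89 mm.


ground = 0.89 mm * 25000 / 1000 = 22.25 m

22.25 m


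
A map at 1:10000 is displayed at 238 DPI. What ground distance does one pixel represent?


pixel_cm = 2.54 / 238 ≈ 0.010672 cm
ground = pixel_cm * 10000 / 100 = 2.54 * 10000 / (238 * 100) = 25400 / 23800 ≈ 1.07 m

1.07 m


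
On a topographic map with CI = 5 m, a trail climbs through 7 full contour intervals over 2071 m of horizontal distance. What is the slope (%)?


elevation change = 7 * 5 = 35 m
slope = 35 / 2071 * 100 = 1.7%

1.7%


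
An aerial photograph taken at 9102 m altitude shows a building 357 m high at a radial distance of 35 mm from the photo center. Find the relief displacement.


d = h * r / H = 357 * 35 / 9102 = 1.37 mm

1.37 mm


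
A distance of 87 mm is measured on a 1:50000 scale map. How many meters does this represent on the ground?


ground = 87 mm * 50000 / 1000 = 4350.0 m

4350.0 m


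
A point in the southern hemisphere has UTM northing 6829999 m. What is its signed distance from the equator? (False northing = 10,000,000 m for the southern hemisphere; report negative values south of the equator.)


For southern: actual = 6829999 - 10000000 = -3170001 m

-3170001 m


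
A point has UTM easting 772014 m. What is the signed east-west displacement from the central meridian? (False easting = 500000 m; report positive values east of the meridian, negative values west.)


displacement = 772014 - 500000 = 272014 m

272014 m


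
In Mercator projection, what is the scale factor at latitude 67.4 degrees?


SF = 1 / cos(67.4) = 1 / 0.384295 = 2.602

2.602


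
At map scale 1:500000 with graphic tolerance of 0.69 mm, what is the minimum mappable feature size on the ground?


ground = 0.69 mm * 500000 / 1000 = 345.0 m

345.0 m


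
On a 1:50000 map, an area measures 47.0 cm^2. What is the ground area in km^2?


ground_area = 47.0 * (50000/100)^2 = 11750000.0 m^2 = 11.75 km^2

11.75 km^2


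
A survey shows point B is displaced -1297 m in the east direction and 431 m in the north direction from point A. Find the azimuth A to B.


az = atan2(-1297, 431) = -71.6 deg
adjusted to 0-360: 288.4 degrees

288.4 degrees


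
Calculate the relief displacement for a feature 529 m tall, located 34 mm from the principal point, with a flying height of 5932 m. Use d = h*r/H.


d = h * r / H = 529 * 34 / 5932 = 3.03 mm

3.03 mm


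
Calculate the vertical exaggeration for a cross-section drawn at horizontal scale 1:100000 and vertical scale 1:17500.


VE = horizontal_scale / vertical_scale = 100000 / 17500 ≈ 5.7

5.7x


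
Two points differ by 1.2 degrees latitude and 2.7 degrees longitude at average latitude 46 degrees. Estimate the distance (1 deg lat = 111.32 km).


dlat_km = 1.2 * 111.32 = 133.584
dlon_km = 2.7 * 111.32 * cos(46) ≈ 208.789
dist = sqrt(133.584^2 + 208.789^2) ≈ 247.9 km

247.9 km


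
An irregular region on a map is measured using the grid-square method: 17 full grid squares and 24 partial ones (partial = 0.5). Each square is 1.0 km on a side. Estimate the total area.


effective squares = 17 + 24 * 0.5 = 29.0
area = 29.0 * 1.0 = 29.0 km^2

29.0 km^2


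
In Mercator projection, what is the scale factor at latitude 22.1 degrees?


SF = 1 / cos(22.1) = 1 / 0.926529 = 1.079

1.079


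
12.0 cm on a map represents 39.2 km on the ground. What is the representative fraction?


ground = 39.2 km = 3920000 cm; RF denominator = ground / map = 3920000 / 12.0 ≈ 326667; RF = 1:326667

1:326667


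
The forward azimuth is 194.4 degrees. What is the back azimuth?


back azimuth = (194.4 + 180) mod 360 = 14.4 degrees

14.4 degrees


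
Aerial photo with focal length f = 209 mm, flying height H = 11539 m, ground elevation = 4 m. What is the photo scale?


scale = f / (H - h) = 209 mm / 11535 m = 209 / 11535000 = 1:55191

1:55191


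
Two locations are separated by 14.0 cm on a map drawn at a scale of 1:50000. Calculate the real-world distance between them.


ground = 14.0 cm * 50000 / 100 = 7000.0 m = 7.0 km

7.0 km


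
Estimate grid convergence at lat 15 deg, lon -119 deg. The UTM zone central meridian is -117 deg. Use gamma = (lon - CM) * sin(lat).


gamma = (-119 - -117) * sin(15) = -2 * 0.258819 = -0.518 degrees

-0.518 degrees


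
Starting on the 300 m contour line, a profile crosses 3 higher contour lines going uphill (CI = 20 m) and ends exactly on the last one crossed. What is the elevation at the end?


elevation = 300 + 3 * 20 = 360 m

360 m


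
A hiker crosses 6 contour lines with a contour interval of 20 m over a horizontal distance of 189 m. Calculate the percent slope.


elevation change = 6 * 20 = 120 m
slope = 120 / 189 * 100 = 63.5%

63.5%


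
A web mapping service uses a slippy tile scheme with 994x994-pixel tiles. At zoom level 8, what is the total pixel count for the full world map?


tiles per axis = 2^8 = 256
total tiles = 256^2 = 65536
pixels per axis = 256 * 994 = 254464
total pixels = 254464^2 = 64751927296

64751927296 pixels


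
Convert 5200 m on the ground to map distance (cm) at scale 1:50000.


map_cm = 5200 * 100 / 50000 = 10.4 cm

10.4 cm


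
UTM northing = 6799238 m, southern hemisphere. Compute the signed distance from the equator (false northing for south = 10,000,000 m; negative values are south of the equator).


For southern: actual = 6799238 - 10000000 = -3200762 m

-3200762 m


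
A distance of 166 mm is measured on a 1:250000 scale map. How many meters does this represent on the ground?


ground = 166 mm * 250000 / 1000 = 41500.0 m

41500.0 m


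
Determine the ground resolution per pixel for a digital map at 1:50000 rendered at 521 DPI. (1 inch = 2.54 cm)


pixel_cm = 2.54 / 521 ≈ 0.004875 cm
ground = pixel_cm * 50000 / 100 = 2.54 * 50000 / (521 * 100) = 127000 / 52100 ≈ 2.44 m

2.44 m


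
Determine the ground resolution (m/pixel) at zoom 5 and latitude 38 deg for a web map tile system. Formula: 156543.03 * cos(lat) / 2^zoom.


res = 156543.03 * cos(38) / 2^5 = 156543.03 * 0.78801075 / 32 = 3854.92 m/pixel

3854.92 m/pixel


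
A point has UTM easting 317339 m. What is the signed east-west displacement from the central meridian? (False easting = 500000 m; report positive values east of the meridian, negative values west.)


displacement = 317339 - 500000 = -182661 m

-182661 m


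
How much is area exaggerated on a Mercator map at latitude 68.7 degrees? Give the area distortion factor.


area_distortion = 1/cos^2(68.7) = 7.579

7.579


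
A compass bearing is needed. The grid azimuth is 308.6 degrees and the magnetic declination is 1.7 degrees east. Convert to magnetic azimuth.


magnetic azimuth = grid azimuth - declination (east +ve)
mag_az = 308.6 - 1.7 = 306.9 degrees

306.9 degrees


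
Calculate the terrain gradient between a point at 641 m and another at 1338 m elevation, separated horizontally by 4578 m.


gradient = (1338 - 641) / 4578 = 697 / 4578 = 0.1522

0.1522


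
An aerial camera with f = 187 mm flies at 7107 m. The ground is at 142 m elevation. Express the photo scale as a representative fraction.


scale = f / (H - h) = 187 mm / 6965 m = 187 / 6965000 = 1:37246

1:37246


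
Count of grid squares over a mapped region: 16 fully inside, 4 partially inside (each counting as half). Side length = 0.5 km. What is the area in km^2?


effective squares = 16 + 4 * 0.5 = 18.0
area = 18.0 * 0.25 = 4.5 km^2

4.5 km^2


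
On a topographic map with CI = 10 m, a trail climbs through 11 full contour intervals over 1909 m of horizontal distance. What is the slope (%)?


elevation change = 11 * 10 = 110 m
slope = 110 / 1909 * 100 = 5.8%

5.8%


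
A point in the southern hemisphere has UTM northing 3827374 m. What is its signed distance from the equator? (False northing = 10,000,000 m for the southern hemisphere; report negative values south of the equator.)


For southern: actual = 3827374 - 10000000 = -6172626 m

-6172626 m


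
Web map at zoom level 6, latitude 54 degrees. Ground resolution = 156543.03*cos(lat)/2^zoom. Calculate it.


res = 156543.03 * cos(54) / 2^6 = 156543.03 * 0.58778525 / 64 = 1437.71 m/pixel

1437.71 m/pixel


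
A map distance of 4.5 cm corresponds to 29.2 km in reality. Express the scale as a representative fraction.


ground = 29.2 km = 2920000 cm; RF denominator = ground / map = 2920000 / 4.5 ≈ 648889; RF = 1:648889

1:648889


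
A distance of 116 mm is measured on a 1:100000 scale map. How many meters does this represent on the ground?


ground = 116 mm * 100000 / 1000 = 11600.0 m

11600.0 m


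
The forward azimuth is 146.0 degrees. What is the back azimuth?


back azimuth = (146.0 + 180) mod 360 = 326.0 degrees

326.0 degrees


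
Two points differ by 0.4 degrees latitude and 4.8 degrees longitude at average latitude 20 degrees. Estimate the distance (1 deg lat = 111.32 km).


dlat_km = 0.4 * 111.32 = 44.528
dlon_km = 4.8 * 111.32 * cos(20) ≈ 502.112
dist = sqrt(44.528^2 + 502.112^2) ≈ 504.1 km

504.1 km


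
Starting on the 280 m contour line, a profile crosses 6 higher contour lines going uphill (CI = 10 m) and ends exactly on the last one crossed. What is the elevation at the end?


elevation = 280 + 6 * 10 = 340 m

340 m


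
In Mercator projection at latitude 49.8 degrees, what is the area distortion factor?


area_distortion = 1/cos^2(49.8) = 2.4

2.4


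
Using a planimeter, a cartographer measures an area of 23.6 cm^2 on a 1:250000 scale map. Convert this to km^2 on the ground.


ground_area = 23.6 * (250000/100)^2 = 147500000.0 m^2 = 147.5 km^2

147.5 km^2


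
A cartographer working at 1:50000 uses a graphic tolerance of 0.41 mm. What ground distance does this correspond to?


ground = 0.41 mm * 50000 / 1000 = 20.5 m

20.5 m


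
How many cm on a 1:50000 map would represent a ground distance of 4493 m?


map_cm = 4493 * 100 / 50000 = 8.986 cm ≈ 8.99 cm

8.99 cm


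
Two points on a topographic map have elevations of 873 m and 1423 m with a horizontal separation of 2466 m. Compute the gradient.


gradient = (1423 - 873) / 2466 = 550 / 2466 = 0.223

0.223


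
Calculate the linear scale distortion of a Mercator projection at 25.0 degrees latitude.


SF = 1 / cos(25.0) = 1 / 0.906308 = 1.103

1.103


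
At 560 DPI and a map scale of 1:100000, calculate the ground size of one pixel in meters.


pixel_cm = 2.54 / 560 ≈ 0.004536 cm
ground = pixel_cm * 100000 / 100 = 2.54 * 100000 / (560 * 100) = 254000 / 56000 ≈ 4.54 m

4.54 m


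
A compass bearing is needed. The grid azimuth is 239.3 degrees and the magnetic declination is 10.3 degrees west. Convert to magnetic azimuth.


magnetic azimuth = grid azimuth - declination (east +ve)
mag_az = 239.3 - -10.3 = 249.6 degrees

249.6 degrees


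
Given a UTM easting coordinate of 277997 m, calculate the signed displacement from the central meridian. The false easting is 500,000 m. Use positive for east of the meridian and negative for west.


displacement = 277997 - 500000 = -222003 m

-222003 m


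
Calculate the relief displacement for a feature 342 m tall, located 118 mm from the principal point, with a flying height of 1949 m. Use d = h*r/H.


d = h * r / H = 342 * 118 / 1949 = 20.71 mm

20.71 mm


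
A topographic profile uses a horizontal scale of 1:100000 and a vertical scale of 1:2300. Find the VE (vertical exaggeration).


VE = horizontal_scale / vertical_scale = 100000 / 2300 ≈ 43.5

43.5x


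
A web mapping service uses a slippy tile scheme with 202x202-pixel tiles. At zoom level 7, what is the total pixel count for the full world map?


tiles per axis = 2^7 = 128
total tiles = 128^2 = 16384
pixels per axis = 128 * 202 = 25856
total pixels = 25856^2 = 668532736

668532736 pixels


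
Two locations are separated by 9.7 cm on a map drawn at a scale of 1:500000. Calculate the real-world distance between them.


ground = 9.7 cm * 500000 / 100 = 48500.0 m = 48.5 km

48.5 km


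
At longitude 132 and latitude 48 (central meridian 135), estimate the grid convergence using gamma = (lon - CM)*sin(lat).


gamma = (132 - 135) * sin(48) = -3 * 0.743145 = -2.229 degrees

-2.229 degrees


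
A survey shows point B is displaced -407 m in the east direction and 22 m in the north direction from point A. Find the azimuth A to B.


az = atan2(-407, 22) = -86.9 deg
adjusted to 0-360: 273.1 degrees

273.1 degrees


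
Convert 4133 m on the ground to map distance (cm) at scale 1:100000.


map_cm = 4133 * 100 / 100000 = 4.133 cm ≈ 4.13 cm

4.13 cm


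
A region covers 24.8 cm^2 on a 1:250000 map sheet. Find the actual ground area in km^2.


ground_area = 24.8 * (250000/100)^2 = 155000000.0 m^2 = 155.0 km^2

155.0 km^2


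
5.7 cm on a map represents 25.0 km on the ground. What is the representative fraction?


ground = 25.0 km = 2500000 cm; RF denominator = ground / map = 2500000 / 5.7 ≈ 438596; RF = 1:438596

1:438596


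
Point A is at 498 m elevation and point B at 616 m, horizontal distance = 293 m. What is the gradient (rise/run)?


gradient = (616 - 498) / 293 = 118 / 293 = 0.4027

0.4027


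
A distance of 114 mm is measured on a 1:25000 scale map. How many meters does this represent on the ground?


ground = 114 mm * 25000 / 1000 = 2850.0 m

2850.0 m


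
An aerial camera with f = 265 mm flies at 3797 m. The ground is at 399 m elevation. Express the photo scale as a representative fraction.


scale = f / (H - h) = 265 mm / 3398 m = 265 / 3398000 = 1:12823

1:12823


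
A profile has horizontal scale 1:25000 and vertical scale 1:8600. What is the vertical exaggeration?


VE = horizontal_scale / vertical_scale = 25000 / 8600 ≈ 2.9

2.9x


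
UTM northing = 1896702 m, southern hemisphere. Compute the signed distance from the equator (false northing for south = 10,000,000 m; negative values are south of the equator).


For southern: actual = 1896702 - 10000000 = -8103298 m

-8103298 m


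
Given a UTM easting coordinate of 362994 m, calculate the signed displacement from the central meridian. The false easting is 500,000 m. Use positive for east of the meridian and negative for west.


displacement = 362994 - 500000 = -137006 m

-137006 m


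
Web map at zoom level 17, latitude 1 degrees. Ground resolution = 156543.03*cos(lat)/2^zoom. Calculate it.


res = 156543.03 * cos(1) / 2^17 = 156543.03 * 0.9998477 / 131072 = 1.19 m/pixel

1.19 m/pixel


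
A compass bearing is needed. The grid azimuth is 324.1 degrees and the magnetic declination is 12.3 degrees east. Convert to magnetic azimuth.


magnetic azimuth = grid azimuth - declination (east +ve)
mag_az = 324.1 - 12.3 = 311.8 degrees

311.8 degrees


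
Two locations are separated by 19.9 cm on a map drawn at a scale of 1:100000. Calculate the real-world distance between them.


ground = 19.9 cm * 100000 / 100 = 19900.0 m = 19.9 km

19.9 km


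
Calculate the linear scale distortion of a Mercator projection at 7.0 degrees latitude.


SF = 1 / cos(7.0) = 1 / 0.992546 = 1.008

1.008


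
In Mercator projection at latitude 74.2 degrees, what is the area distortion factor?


area_distortion = 1/cos^2(74.2) = 13.489

13.489


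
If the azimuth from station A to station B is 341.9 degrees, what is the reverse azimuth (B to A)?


back azimuth = (341.9 + 180) mod 360 = 161.9 degrees

161.9 degrees


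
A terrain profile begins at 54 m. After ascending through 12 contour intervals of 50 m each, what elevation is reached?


elevation = 54 + 12 * 50 = 654 m

654 m


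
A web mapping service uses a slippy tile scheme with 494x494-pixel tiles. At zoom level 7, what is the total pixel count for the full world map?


tiles per axis = 2^7 = 128
total tiles = 128^2 = 16384
pixels per axis = 128 * 494 = 63232
total pixels = 63232^2 = 3998285824

3998285824 pixels


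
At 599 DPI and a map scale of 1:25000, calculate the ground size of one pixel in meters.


pixel_cm = 2.54 / 599 ≈ 0.00424 cm
ground = pixel_cm * 25000 / 100 = 2.54 * 25000 / (599 * 100) = 63500 / 59900 ≈ 1.06 m

1.06 m


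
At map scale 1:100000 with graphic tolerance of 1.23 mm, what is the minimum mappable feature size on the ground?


ground = 1.23 mm * 100000 / 1000 = 123.0 m

123.0 m


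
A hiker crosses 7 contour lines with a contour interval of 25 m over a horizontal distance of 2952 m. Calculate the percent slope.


elevation change = 7 * 25 = 175 m
slope = 175 / 2952 * 100 = 5.9%

5.9%


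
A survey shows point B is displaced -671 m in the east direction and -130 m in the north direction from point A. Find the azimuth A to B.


az = atan2(-671, -130) = -101.0 deg
adjusted to 0-360: 259.0 degrees

259.0 degrees


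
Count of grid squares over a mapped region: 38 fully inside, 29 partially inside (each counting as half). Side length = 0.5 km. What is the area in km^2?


effective squares = 38 + 29 * 0.5 = 52.5
area = 52.5 * 0.25 = 13.125 km^2

13.125 km^2


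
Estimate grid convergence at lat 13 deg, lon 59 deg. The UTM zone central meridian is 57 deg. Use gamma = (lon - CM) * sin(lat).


gamma = (59 - 57) * sin(13) = 2 * 0.224951 = 0.45 degrees

0.45 degrees


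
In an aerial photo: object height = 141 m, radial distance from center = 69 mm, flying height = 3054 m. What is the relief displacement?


d = h * r / H = 141 * 69 / 3054 = 3.19 mm

3.19 mm


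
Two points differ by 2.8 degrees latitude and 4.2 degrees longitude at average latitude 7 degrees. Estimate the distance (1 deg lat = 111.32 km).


dlat_km = 2.8 * 111.32 = 311.696
dlon_km = 4.2 * 111.32 * cos(7) ≈ 464.059
dist = sqrt(311.696^2 + 464.059^2) ≈ 559.0 km

559.0 km


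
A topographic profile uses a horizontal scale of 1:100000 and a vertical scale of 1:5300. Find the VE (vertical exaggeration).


VE = horizontal_scale / vertical_scale = 100000 / 5300 ≈ 18.9

18.9x


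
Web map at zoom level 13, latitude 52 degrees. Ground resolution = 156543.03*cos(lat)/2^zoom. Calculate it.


res = 156543.03 * cos(52) / 2^13 = 156543.03 * 0.61566148 / 8192 = 11.76 m/pixel

11.76 m/pixel


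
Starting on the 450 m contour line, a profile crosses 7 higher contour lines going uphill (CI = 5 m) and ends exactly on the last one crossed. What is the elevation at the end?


elevation = 450 + 7 * 5 = 485 m

485 m


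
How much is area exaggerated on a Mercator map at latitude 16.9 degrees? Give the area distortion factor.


area_distortion = 1/cos^2(16.9) = 1.092

1.092


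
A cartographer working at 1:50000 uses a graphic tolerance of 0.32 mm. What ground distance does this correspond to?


ground = 0.32 mm * 50000 / 1000 = 16.0 m

16.0 m


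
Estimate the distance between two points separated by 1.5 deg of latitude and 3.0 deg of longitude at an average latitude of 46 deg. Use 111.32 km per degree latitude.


dlat_km = 1.5 * 111.32 = 166.98
dlon_km = 3.0 * 111.32 * cos(46) ≈ 231.988
dist = sqrt(166.98^2 + 231.988^2) ≈ 285.8 km

285.8 km


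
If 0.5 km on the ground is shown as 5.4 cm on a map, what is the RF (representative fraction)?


ground = 0.5 km = 50000 cm; RF denominator = ground / map = 50000 / 5.4 ≈ 9259; RF = 1:9259

1:9259


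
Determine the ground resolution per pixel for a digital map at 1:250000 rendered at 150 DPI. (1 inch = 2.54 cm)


pixel_cm = 2.54 / 150 ≈ 0.016933 cm
ground = pixel_cm * 250000 / 100 = 2.54 * 250000 / (150 * 100) = 635000 / 15000 ≈ 42.33 m

42.33 m


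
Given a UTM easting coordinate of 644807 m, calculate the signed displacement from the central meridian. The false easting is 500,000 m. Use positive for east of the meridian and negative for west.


displacement = 644807 - 500000 = 144807 m

144807 m


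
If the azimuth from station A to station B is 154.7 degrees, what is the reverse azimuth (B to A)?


back azimuth = (154.7 + 180) mod 360 = 334.7 degrees

334.7 degrees


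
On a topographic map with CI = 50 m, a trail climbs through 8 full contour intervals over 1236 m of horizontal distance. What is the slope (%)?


elevation change = 8 * 50 = 400 m
slope = 400 / 1236 * 100 = 32.4%

32.4%


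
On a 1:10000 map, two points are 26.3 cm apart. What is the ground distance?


ground = 26.3 cm * 10000 / 100 = 2630.0 m = 2.63 km

2.63 km


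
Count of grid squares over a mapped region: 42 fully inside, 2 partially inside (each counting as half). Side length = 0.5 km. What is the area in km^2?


effective squares = 42 + 2 * 0.5 = 43.0
area = 43.0 * 0.25 = 10.75 km^2

10.75 km^2


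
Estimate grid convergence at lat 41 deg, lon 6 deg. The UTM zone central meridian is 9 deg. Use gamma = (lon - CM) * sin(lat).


gamma = (6 - 9) * sin(41) = -3 * 0.656059 = -1.968 degrees

-1.968 degrees


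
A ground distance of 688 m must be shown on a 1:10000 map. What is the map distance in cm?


map_cm = 688 * 100 / 10000 = 6.88 cm

6.88 cm


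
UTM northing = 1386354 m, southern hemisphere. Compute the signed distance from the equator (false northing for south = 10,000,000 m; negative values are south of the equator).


For southern: actual = 1386354 - 10000000 = -8613646 m

-8613646 m


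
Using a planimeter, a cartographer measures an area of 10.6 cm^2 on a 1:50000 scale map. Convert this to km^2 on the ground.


ground_area = 10.6 * (50000/100)^2 = 2650000.0 m^2 = 2.65 km^2

2.65 km^2


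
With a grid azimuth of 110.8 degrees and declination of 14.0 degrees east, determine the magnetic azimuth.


magnetic azimuth = grid azimuth - declination (east +ve)
mag_az = 110.8 - 14.0 = 96.8 degrees

96.8 degrees


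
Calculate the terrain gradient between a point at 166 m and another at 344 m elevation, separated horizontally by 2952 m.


gradient = (344 - 166) / 2952 = 178 / 2952 = 0.0603

0.0603


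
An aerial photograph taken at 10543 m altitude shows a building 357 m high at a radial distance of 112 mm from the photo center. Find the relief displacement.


d = h * r / H = 357 * 112 / 10543 = 3.79 mm

3.79 mm


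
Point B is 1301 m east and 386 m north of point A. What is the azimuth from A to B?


az = atan2(1301, 386) = 73.5 deg
adjusted to 0-360: 73.5 degrees

73.5 degrees


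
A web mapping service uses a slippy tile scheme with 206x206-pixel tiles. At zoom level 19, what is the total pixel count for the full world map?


tiles per axis = 2^19 = 524288
total tiles = 524288^2 = 274877906944
pixels per axis = 524288 * 206 = 108003328
total pixels = 108003328^2 = 11664718859075584

11664718859075584 pixels


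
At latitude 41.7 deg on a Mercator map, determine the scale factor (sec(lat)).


SF = 1 / cos(41.7) = 1 / 0.746638 = 1.339

1.339


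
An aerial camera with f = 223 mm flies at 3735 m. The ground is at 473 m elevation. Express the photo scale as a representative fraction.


scale = f / (H - h) = 223 mm / 3262 m = 223 / 3262000 = 1:14628

1:14628


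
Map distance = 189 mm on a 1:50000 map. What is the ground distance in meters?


ground = 189 mm * 50000 / 1000 = 9450.0 m

9450.0 m


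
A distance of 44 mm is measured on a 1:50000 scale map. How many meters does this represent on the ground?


ground = 44 mm * 50000 / 1000 = 2200.0 m

2200.0 m


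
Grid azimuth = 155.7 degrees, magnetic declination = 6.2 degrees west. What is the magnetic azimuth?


magnetic azimuth = grid azimuth - declination (east +ve)
mag_az = 155.7 - -6.2 = 161.9 degrees

161.9 degrees


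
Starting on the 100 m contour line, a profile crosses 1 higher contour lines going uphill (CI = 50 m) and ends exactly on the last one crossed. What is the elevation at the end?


elevation = 100 + 1 * 50 = 150 m

150 m


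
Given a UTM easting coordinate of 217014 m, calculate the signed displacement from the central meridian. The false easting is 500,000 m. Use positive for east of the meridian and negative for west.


displacement = 217014 - 500000 = -282986 m

-282986 m


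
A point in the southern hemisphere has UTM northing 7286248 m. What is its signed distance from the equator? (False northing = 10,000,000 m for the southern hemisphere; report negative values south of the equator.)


For southern: actual = 7286248 - 10000000 = -2713752 m

-2713752 m


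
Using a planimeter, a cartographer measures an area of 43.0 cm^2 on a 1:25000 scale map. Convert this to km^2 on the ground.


ground_area = 43.0 * (25000/100)^2 = 2687500.0 m^2 = 2.6875 km^2 ≈ 2.688 km^2

2.688 km^2


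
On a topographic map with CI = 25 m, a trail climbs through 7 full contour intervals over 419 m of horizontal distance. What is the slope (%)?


elevation change = 7 * 25 = 175 m
slope = 175 / 419 * 100 = 41.8%

41.8%


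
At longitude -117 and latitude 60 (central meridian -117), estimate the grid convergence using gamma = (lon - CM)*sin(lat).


gamma = (-117 - -117) * sin(60) = 0 * 0.866025 = 0.0 degrees

0.0 degrees


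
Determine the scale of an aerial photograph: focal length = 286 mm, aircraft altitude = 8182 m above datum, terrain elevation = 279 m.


scale = f / (H - h) = 286 mm / 7903 m = 286 / 7903000 = 1:27633

1:27633


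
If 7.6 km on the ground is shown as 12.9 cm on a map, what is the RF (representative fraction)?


ground = 7.6 km = 760000 cm; RF denominator = ground / map = 760000 / 12.9 ≈ 58915; RF = 1:58915

1:58915


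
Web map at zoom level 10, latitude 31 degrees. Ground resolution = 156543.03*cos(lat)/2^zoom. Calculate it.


res = 156543.03 * cos(31) / 2^10 = 156543.03 * 0.8571673 / 1024 = 131.04 m/pixel

131.04 m/pixel


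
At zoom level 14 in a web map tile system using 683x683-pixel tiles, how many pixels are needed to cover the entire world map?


tiles per axis = 2^14 = 16384
total tiles = 16384^2 = 268435456
pixels per axis = 16384 * 683 = 11190272
total pixels = 11190272^2 = 125222187433984

125222187433984 pixels


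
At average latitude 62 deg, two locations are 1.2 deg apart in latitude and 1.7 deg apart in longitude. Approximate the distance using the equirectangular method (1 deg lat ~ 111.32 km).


dlat_km = 1.2 * 111.32 = 133.584
dlon_km = 1.7 * 111.32 * cos(62) ≈ 88.845
dist = sqrt(133.584^2 + 88.845^2) ≈ 160.4 km

160.4 km


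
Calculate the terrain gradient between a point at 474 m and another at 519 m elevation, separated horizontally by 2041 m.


gradient = (519 - 474) / 2041 = 45 / 2041 = 0.022

0.022


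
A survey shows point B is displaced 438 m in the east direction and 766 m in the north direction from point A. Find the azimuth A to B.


az = atan2(438, 766) = 29.8 deg
adjusted to 0-360: 29.8 degrees

29.8 degrees


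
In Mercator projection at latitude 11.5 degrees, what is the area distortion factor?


area_distortion = 1/cos^2(11.5) = 1.041

1.041


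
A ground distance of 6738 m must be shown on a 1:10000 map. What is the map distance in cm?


map_cm = 6738 * 100 / 10000 = 67.38 cm

67.38 cm


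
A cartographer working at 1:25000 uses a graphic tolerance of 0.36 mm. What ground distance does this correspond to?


ground = 0.36 mm * 25000 / 1000 = 9.0 m

9.0 m


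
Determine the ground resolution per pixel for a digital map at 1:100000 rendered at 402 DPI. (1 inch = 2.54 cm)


pixel_cm = 2.54 / 402 ≈ 0.006318 cm
ground = pixel_cm * 100000 / 100 = 2.54 * 100000 / (402 * 100) = 254000 / 40200 ≈ 6.32 m

6.32 m


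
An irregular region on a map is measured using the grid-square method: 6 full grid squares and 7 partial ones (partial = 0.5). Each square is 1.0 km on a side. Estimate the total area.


effective squares = 6 + 7 * 0.5 = 9.5
area = 9.5 * 1.0 = 9.5 km^2

9.5 km^2


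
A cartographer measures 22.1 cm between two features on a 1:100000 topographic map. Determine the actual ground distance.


ground = 22.1 cm * 100000 / 100 = 22100.0 m = 22.1 km

22.1 km


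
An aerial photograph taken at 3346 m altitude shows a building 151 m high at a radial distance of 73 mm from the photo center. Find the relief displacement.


d = h * r / H = 151 * 73 / 3346 = 3.29 mm

3.29 mm


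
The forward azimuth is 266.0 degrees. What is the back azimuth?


back azimuth = (266.0 + 180) mod 360 = 86.0 degrees

86.0 degrees


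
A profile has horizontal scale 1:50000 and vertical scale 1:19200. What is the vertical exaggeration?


VE = horizontal_scale / vertical_scale = 50000 / 19200 ≈ 2.6

2.6x


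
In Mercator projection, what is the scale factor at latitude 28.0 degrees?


SF = 1 / cos(28.0) = 1 / 0.882948 = 1.133

1.133


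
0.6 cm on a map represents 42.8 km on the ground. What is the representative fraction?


ground = 42.8 km = 4280000 cm; RF denominator = ground / map = 4280000 / 0.6 ≈ 7133333; RF = 1:7133333

1:7133333


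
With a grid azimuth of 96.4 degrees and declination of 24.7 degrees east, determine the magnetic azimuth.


magnetic azimuth = grid azimuth - declination (east +ve)
mag_az = 96.4 - 24.7 = 71.7 degrees

71.7 degrees


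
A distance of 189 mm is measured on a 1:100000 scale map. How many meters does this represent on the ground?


ground = 189 mm * 100000 / 1000 = 18900.0 m

18900.0 m


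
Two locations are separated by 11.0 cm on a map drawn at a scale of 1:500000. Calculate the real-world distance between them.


ground = 11.0 cm * 500000 / 100 = 55000.0 m = 55.0 km

55.0 km


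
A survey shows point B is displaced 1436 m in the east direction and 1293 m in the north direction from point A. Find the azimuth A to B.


az = atan2(1436, 1293) = 48.0 deg
adjusted to 0-360: 48.0 degrees

48.0 degrees


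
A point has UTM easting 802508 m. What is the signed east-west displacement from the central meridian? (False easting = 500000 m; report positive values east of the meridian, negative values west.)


displacement = 802508 - 500000 = 302508 m

302508 m


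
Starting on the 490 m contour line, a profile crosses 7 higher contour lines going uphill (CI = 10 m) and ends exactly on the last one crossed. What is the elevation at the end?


elevation = 490 + 7 * 10 = 560 m

560 m


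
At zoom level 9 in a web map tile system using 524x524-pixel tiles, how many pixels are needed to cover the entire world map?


tiles per axis = 2^9 = 512
total tiles = 512^2 = 262144
pixels per axis = 512 * 524 = 268288
total pixels = 268288^2 = 71978450944

71978450944 pixels


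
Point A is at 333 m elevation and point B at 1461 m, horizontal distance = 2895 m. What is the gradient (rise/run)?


gradient = (1461 - 333) / 2895 = 1128 / 2895 = 0.3896

0.3896


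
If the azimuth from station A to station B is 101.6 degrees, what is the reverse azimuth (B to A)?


back azimuth = (101.6 + 180) mod 360 = 281.6 degrees

281.6 degrees


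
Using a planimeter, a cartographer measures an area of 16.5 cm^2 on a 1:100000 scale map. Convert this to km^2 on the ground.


ground_area = 16.5 * (100000/100)^2 = 16500000.0 m^2 = 16.5 km^2

16.5 km^2


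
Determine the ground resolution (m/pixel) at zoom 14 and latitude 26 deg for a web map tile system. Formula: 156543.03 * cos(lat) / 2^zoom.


res = 156543.03 * cos(26) / 2^14 = 156543.03 * 0.89879405 / 16384 = 8.59 m/pixel

8.59 m/pixel


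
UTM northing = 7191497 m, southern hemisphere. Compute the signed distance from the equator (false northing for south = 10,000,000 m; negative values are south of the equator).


For southern: actual = 7191497 - 10000000 = -2808503 m

-2808503 m


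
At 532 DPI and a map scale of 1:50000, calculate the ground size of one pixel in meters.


pixel_cm = 2.54 / 532 ≈ 0.004774 cm
ground = pixel_cm * 50000 / 100 = 2.54 * 50000 / (532 * 100) = 127000 / 53200 ≈ 2.39 m

2.39 m


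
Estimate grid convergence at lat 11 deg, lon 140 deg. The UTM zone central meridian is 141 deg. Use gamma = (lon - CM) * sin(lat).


gamma = (140 - 141) * sin(11) = -1 * 0.190809 = -0.191 degrees

-0.191 degrees


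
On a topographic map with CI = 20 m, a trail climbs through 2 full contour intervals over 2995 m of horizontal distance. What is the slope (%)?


elevation change = 2 * 20 = 40 m
slope = 40 / 2995 * 100 = 1.3%

1.3%


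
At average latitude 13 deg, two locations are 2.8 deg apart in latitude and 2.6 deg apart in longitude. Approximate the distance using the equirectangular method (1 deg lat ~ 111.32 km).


dlat_km = 2.8 * 111.32 = 311.696
dlon_km = 2.6 * 111.32 * cos(13) ≈ 282.014
dist = sqrt(311.696^2 + 282.014^2) ≈ 420.3 km

420.3 km


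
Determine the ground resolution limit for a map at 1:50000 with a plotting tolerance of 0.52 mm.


ground = 0.52 mm * 50000 / 1000 = 26.0 m

26.0 m


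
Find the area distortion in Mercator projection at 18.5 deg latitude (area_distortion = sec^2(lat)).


area_distortion = 1/cos^2(18.5) = 1.112

1.112


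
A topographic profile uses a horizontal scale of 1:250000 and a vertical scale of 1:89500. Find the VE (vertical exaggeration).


VE = horizontal_scale / vertical_scale = 250000 / 89500 ≈ 2.8

2.8x


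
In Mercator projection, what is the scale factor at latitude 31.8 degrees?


SF = 1 / cos(31.8) = 1 / 0.849893 = 1.177

1.177


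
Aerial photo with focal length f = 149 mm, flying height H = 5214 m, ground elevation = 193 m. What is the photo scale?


scale = f / (H - h) = 149 mm / 5021 m = 149 / 5021000 = 1:33698

1:33698


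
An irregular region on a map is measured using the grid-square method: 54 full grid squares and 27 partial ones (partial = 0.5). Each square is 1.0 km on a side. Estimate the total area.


effective squares = 54 + 27 * 0.5 = 67.5
area = 67.5 * 1.0 = 67.5 km^2

67.5 km^2


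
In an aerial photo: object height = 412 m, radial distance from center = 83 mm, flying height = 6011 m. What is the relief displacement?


d = h * r / H = 412 * 83 / 6011 = 5.69 mm

5.69 mm


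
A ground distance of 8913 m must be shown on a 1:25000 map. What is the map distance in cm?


map_cm = 8913 * 100 / 25000 = 35.652 cm ≈ 35.65 cm

35.65 cm


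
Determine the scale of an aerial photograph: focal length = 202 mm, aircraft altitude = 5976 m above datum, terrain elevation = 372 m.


scale = f / (H - h) = 202 mm / 5604 m = 202 / 5604000 = 1:27743

1:27743


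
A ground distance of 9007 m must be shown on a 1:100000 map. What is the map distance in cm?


map_cm = 9007 * 100 / 100000 = 9.007 cm ≈ 9.01 cm

9.01 cm


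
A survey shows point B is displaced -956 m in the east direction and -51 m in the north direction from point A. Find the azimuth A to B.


az = atan2(-956, -51) = -93.1 deg
adjusted to 0-360: 266.9 degrees

266.9 degrees


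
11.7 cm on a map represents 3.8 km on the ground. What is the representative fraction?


ground = 3.8 km = 380000 cm; RF denominator = ground / map = 380000 / 11.7 ≈ 32479; RF = 1:32479

1:32479


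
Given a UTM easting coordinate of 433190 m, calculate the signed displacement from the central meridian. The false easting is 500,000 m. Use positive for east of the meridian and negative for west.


displacement = 433190 - 500000 = -66810 m

-66810 m


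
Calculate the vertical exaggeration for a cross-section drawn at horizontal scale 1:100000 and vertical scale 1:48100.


VE = horizontal_scale / vertical_scale = 100000 / 48100 ≈ 2.1

2.1x


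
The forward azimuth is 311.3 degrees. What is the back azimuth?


back azimuth = (311.3 + 180) mod 360 = 131.3 degrees

131.3 degrees


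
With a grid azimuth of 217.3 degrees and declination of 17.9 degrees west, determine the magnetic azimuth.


magnetic azimuth = grid azimuth - declination (east +ve)
mag_az = 217.3 - -17.9 = 235.2 degrees

235.2 degrees


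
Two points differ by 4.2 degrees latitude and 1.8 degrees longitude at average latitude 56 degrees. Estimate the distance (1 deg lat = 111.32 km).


dlat_km = 4.2 * 111.32 = 467.544
dlon_km = 1.8 * 111.32 * cos(56) ≈ 112.049
dist = sqrt(467.544^2 + 112.049^2) ≈ 480.8 km

480.8 km


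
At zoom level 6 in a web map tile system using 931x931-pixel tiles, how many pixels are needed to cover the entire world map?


tiles per axis = 2^6 = 64
total tiles = 64^2 = 4096
pixels per axis = 64 * 931 = 59584
total pixels = 59584^2 = 3550253056

3550253056 pixels


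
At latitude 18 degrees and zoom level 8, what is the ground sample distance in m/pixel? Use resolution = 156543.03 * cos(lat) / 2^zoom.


res = 156543.03 * cos(18) / 2^8 = 156543.03 * 0.95105652 / 256 = 581.57 m/pixel

581.57 m/pixel


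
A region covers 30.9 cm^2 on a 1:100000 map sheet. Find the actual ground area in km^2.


ground_area = 30.9 * (100000/100)^2 = 30900000.0 m^2 = 30.9 km^2

30.9 km^2


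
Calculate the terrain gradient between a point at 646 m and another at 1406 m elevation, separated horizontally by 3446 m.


gradient = (1406 - 646) / 3446 = 760 / 3446 = 0.2205

0.2205


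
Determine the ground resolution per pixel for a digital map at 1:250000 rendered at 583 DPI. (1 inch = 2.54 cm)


pixel_cm = 2.54 / 583 ≈ 0.004357 cm
ground = pixel_cm * 250000 / 100 = 2.54 * 250000 / (583 * 100) = 635000 / 58300 ≈ 10.89 m

10.89 m


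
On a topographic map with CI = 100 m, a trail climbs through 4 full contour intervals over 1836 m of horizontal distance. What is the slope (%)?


elevation change = 4 * 100 = 400 m
slope = 400 / 1836 * 100 = 21.8%

21.8%


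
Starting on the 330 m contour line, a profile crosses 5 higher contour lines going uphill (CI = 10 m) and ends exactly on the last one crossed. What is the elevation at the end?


elevation = 330 + 5 * 10 = 380 m

380 m


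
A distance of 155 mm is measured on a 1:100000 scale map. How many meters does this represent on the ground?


ground = 155 mm * 100000 / 1000 = 15500.0 m

15500.0 m
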